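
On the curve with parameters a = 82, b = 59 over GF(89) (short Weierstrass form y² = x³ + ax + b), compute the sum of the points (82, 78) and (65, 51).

(82, 78) + (65, 51). λ = (51 - 78)/(65 - 82) ≡ 62/72 mod 89. 72⁻¹ ≡ 68 (mod 89), so λ ≡ 33.
  x = λ² - 82 - 65 = 1089 - 147 ≡ 52; y = λ·(82 - 52) - 78 ≡ 22. → (52, 22)

(52, 22)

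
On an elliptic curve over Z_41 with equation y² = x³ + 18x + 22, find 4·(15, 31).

Write G = (15, 31).
Double-and-add on 4 = (100)₂. Start with G = (15, 31) for the leading 1-bit.
double: tangent at (15, 31): λ = (3·15² + 18)/(2·31) ≡ 37/21. 21⁻¹ ≡ 2 (mod 41), so λ ≡ 37·2 ≡ 33.
  x = λ² - 15 - 15 = 1089 - 30 ≡ 34; y = λ·(15 - 34) - 31 ≡ 39. → (34, 39)
double: tangent at (34, 39): λ = (3·34² + 18)/(2·39) ≡ 1/37. 37⁻¹ ≡ 10 (mod 41), so λ ≡ 1·10 ≡ 10.
  x = λ² - 34 - 34 = 100 - 68 ≡ 32; y = λ·(34 - 32) - 39 ≡ 22. → (32, 22)

(32, 22)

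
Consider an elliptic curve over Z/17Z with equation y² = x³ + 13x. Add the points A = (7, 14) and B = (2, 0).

(7, 14) + (2, 0). λ = (0 - 14)/(2 - 7) ≡ 3/12 mod 17. 12⁻¹ ≡ 10 (mod 17), so λ ≡ 13.
  x = λ² - 7 - 2 = 169 - 9 ≡ 7; y = λ·(7 - 7) - 14 ≡ 3. → (7, 3)

(7, 3)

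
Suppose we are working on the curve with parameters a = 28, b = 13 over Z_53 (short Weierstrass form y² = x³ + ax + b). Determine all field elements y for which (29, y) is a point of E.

x³ + 28x + 13 = 25214 ≡ 39 (mod 53).
39 is a non-residue mod 53; no y exists.

none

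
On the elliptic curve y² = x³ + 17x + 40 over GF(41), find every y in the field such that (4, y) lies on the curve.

7, 34

x³ + 17x + 40 = 172 ≡ 8 (mod 41).
Square roots of 8 mod 41: 7 and 34 (since 7² = 49 ≡ 8).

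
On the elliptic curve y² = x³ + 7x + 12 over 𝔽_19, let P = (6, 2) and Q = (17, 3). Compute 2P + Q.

First 2P:
Repeated addition: build up to 2P.
2P: tangent at (6, 2): λ = (3·6² + 7)/(2·2) ≡ 1/4. 4⁻¹ ≡ 5 (mod 19) since 4·5 = 20 ≡ 1, so λ ≡ 1·5 ≡ 5.
  x = λ² - 6 - 6 = 25 - 12 ≡ 13; y = λ·(6 - 13) - 2 ≡ 1. → (13, 1)
2P = (13, 1).
Finally 2P + Q:
(13, 1) + (17, 3). λ = (3 - 1)/(17 - 13) ≡ 2/4 mod 19. 4⁻¹ ≡ 5 (mod 19), so λ ≡ 10.
  x = λ² - 13 - 17 = 100 - 30 ≡ 13; y = λ·(13 - 13) - 1 ≡ 18. → (13, 18)

(13, 18)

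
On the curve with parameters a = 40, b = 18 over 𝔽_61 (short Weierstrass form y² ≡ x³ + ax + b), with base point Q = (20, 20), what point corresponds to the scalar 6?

Double-and-add on 6 = (110)₂. Start with Q = (20, 20) for the leading 1-bit.
double: tangent at (20, 20): λ = (3·20² + 40)/(2·20) ≡ 20/40. 40⁻¹ ≡ 29 (mod 61) since 40·29 = 1160 ≡ 1, so λ ≡ 20·29 ≡ 31.
  x = λ² - 20 - 20 = 961 - 40 ≡ 6; y = λ·(20 - 6) - 20 ≡ 48. → (6, 48)
add Q: (6, 48) + (20, 20). λ = (20 - 48)/(20 - 6) ≡ 33/14 mod 61. 14⁻¹ ≡ 48 (mod 61) since 14·48 = 672 ≡ 1, so λ ≡ 59.
  x = λ² - 6 - 20 = 3481 - 26 ≡ 39; y = λ·(6 - 39) - 48 ≡ 18. → (39, 18)
double: tangent at (39, 18): λ = (3·39² + 40)/(2·18) ≡ 28/36. 36⁻¹ ≡ 39 (mod 61) since 36·39 = 1404 ≡ 1, so λ ≡ 28·39 ≡ 55.
  x = λ² - 39 - 39 = 3025 - 78 ≡ 19; y = λ·(39 - 19) - 18 ≡ 45. → (19, 45)

(19, 45)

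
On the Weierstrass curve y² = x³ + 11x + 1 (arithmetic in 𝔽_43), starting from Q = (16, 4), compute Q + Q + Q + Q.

(6, 38)

Repeated addition: build up to 4Q.
2Q: tangent at (16, 4): λ = (3·16² + 11)/(2·4) ≡ 5/8. 8⁻¹ ≡ 27 (mod 43), so λ ≡ 5·27 ≡ 6.
  x = λ² - 16 - 16 = 36 - 32 ≡ 4; y = λ·(16 - 4) - 4 ≡ 25. → (4, 25)
3Q: (4, 25) + (16, 4). λ = (4 - 25)/(16 - 4) ≡ 22/12 mod 43. 12⁻¹ ≡ 18 (mod 43) since 12·18 = 216 ≡ 1, so λ ≡ 9.
  x = λ² - 4 - 16 = 81 - 20 ≡ 18; y = λ·(4 - 18) - 25 ≡ 21. → (18, 21)
4Q: (18, 21) + (16, 4). λ = (4 - 21)/(16 - 18) ≡ 26/41 mod 43. 41⁻¹ ≡ 21 (mod 43), so λ ≡ 30.
  x = λ² - 18 - 16 = 900 - 34 ≡ 6; y = λ·(18 - 6) - 21 ≡ 38. → (6, 38)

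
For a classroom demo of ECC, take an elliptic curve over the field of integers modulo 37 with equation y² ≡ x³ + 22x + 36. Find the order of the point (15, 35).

8

2P: tangent at (15, 35): λ = (3·15² + 22)/(2·35) ≡ 31/33. 33⁻¹ ≡ 9 (mod 37), so λ ≡ 31·9 ≡ 20.
  x = λ² - 15 - 15 = 400 - 30 ≡ 0; y = λ·(15 - 0) - 35 ≡ 6. → (0, 6)
3P: (0, 6) + (15, 35). λ = (35 - 6)/(15 - 0) ≡ 29/15 mod 37. 15⁻¹ ≡ 5 (mod 37), so λ ≡ 34.
  x = λ² - 0 - 15 = 1156 - 15 ≡ 31; y = λ·(0 - 31) - 6 ≡ 13. → (31, 13)
4P: (31, 13) + (15, 35). λ = (35 - 13)/(15 - 31) ≡ 22/21 mod 37. 21⁻¹ ≡ 30 (mod 37) since 21·30 = 630 ≡ 1, so λ ≡ 31.
  x = λ² - 31 - 15 = 961 - 46 ≡ 27; y = λ·(31 - 27) - 13 ≡ 0. → (27, 0)
5P: (27, 0) + (15, 35). λ = (35 - 0)/(15 - 27) ≡ 35/25 mod 37. 25⁻¹ ≡ 3 (mod 37), so λ ≡ 31.
  x = λ² - 27 - 15 = 961 - 42 ≡ 31; y = λ·(27 - 31) - 0 ≡ 24. → (31, 24)
6P: (31, 24) + (15, 35). λ = (35 - 24)/(15 - 31) ≡ 11/21 mod 37. 21⁻¹ ≡ 30 (mod 37), so λ ≡ 34.
  x = λ² - 31 - 15 = 1156 - 46 ≡ 0; y = λ·(31 - 0) - 24 ≡ 31. → (0, 31)
7P: (0, 31) + (15, 35). λ = (35 - 31)/(15 - 0) ≡ 4/15 mod 37. 15⁻¹ ≡ 5 (mod 37), so λ ≡ 20.
  x = λ² - 0 - 15 = 400 - 15 ≡ 15; y = λ·(0 - 15) - 31 ≡ 2. → (15, 2)
8P: (15, 2) + (15, 35): same x and y₁ ≡ -y₂, so the sum is the point at infinity.
8P = the point at infinity, so the order is 8.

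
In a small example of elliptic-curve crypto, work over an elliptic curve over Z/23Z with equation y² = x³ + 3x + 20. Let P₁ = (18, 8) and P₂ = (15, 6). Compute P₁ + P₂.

(18, 8) + (15, 6). λ = (6 - 8)/(15 - 18) ≡ 21/20 mod 23. 20⁻¹ ≡ 15 (mod 23) since 20·15 = 300 ≡ 1, so λ ≡ 16.
  x = λ² - 18 - 15 = 256 - 33 ≡ 16; y = λ·(18 - 16) - 8 ≡ 1. → (16, 1)

(16, 1)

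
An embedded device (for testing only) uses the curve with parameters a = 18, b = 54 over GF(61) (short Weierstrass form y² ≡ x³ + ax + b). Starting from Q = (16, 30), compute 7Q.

(47, 13)

Repeated addition: build up to 7Q.
2Q: tangent at (16, 30): λ = (3·16² + 18)/(2·30) ≡ 54/60. 60⁻¹ ≡ 60 (mod 61) since 60·60 = 3600 ≡ 1, so λ ≡ 54·60 ≡ 7.
  x = λ² - 16 - 16 = 49 - 32 ≡ 17; y = λ·(16 - 17) - 30 ≡ 24. → (17, 24)
3Q: (17, 24) + (16, 30). λ = (30 - 24)/(16 - 17) ≡ 6/60 mod 61. 60⁻¹ ≡ 60 (mod 61), so λ ≡ 55.
  x = λ² - 17 - 16 = 3025 - 33 ≡ 3; y = λ·(17 - 3) - 24 ≡ 14. → (3, 14)
4Q: (3, 14) + (16, 30). λ = (30 - 14)/(16 - 3) ≡ 16/13 mod 61. 13⁻¹ ≡ 47 (mod 61) since 13·47 = 611 ≡ 1, so λ ≡ 20.
  x = λ² - 3 - 16 = 400 - 19 ≡ 15; y = λ·(3 - 15) - 14 ≡ 51. → (15, 51)
5Q: (15, 51) + (16, 30). λ = (30 - 51)/(16 - 15) ≡ 40/1 mod 61. 1⁻¹ ≡ 1 (mod 61), so λ ≡ 40.
  x = λ² - 15 - 16 = 1600 - 31 ≡ 44; y = λ·(15 - 44) - 51 ≡ 9. → (44, 9)
6Q: (44, 9) + (16, 30). λ = (30 - 9)/(16 - 44) ≡ 21/33 mod 61. 33⁻¹ ≡ 37 (mod 61) since 33·37 = 1221 ≡ 1, so λ ≡ 45.
  x = λ² - 44 - 16 = 2025 - 60 ≡ 13; y = λ·(44 - 13) - 9 ≡ 44. → (13, 44)
7Q: (13, 44) + (16, 30). λ = (30 - 44)/(16 - 13) ≡ 47/3 mod 61. 3⁻¹ ≡ 41 (mod 61), so λ ≡ 36.
  x = λ² - 13 - 16 = 1296 - 29 ≡ 47; y = λ·(13 - 47) - 44 ≡ 13. → (47, 13)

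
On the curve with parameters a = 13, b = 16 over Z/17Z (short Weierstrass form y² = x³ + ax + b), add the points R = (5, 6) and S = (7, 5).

(5, 6) + (7, 5). λ = (5 - 6)/(7 - 5) ≡ 16/2 mod 17. 2⁻¹ ≡ 9 (mod 17), so λ ≡ 8.
  x = λ² - 5 - 7 = 64 - 12 ≡ 1; y = λ·(5 - 1) - 6 ≡ 9. → (1, 9)

(1, 9)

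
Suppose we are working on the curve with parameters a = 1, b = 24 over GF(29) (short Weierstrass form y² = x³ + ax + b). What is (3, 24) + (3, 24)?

tangent at (3, 24): λ = (3·3² + 1)/(2·24) ≡ 28/19. 19⁻¹ ≡ 26 (mod 29) since 19·26 = 494 ≡ 1, so λ ≡ 28·26 ≡ 3.
  x = λ² - 3 - 3 = 9 - 6 ≡ 3; y = λ·(3 - 3) - 24 ≡ 5. → (3, 5)

(3, 5)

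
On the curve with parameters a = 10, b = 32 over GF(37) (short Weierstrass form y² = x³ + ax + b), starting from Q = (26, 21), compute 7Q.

Repeated addition: build up to 7Q.
2Q: tangent at (26, 21): λ = (3·26² + 10)/(2·21) ≡ 3/5. 5⁻¹ ≡ 15 (mod 37) since 5·15 = 75 ≡ 1, so λ ≡ 3·15 ≡ 8.
  x = λ² - 26 - 26 = 64 - 52 ≡ 12; y = λ·(26 - 12) - 21 ≡ 17. → (12, 17)
3Q: (12, 17) + (26, 21). λ = (21 - 17)/(26 - 12) ≡ 4/14 mod 37. 14⁻¹ ≡ 8 (mod 37) since 14·8 = 112 ≡ 1, so λ ≡ 32.
  x = λ² - 12 - 26 = 1024 - 38 ≡ 24; y = λ·(12 - 24) - 17 ≡ 6. → (24, 6)
4Q: (24, 6) + (26, 21). λ = (21 - 6)/(26 - 24) ≡ 15/2 mod 37. 2⁻¹ ≡ 19 (mod 37), so λ ≡ 26.
  x = λ² - 24 - 26 = 676 - 50 ≡ 34; y = λ·(24 - 34) - 6 ≡ 30. → (34, 30)
5Q: (34, 30) + (26, 21). λ = (21 - 30)/(26 - 34) ≡ 28/29 mod 37. 29⁻¹ ≡ 23 (mod 37), so λ ≡ 15.
  x = λ² - 34 - 26 = 225 - 60 ≡ 17; y = λ·(34 - 17) - 30 ≡ 3. → (17, 3)
6Q: (17, 3) + (26, 21). λ = (21 - 3)/(26 - 17) ≡ 18/9 mod 37. 9⁻¹ ≡ 33 (mod 37) since 9·33 = 297 ≡ 1, so λ ≡ 2.
  x = λ² - 17 - 26 = 4 - 43 ≡ 35; y = λ·(17 - 35) - 3 ≡ 35. → (35, 35)
7Q: (35, 35) + (26, 21). λ = (21 - 35)/(26 - 35) ≡ 23/28 mod 37. 28⁻¹ ≡ 4 (mod 37) since 28·4 = 112 ≡ 1, so λ ≡ 18.
  x = λ² - 35 - 26 = 324 - 61 ≡ 4; y = λ·(35 - 4) - 35 ≡ 5. → (4, 5)

(4, 5)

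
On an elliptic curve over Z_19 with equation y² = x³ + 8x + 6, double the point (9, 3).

(12, 14)

tangent at (9, 3): λ = (3·9² + 8)/(2·3) ≡ 4/6. 6⁻¹ ≡ 16 (mod 19) since 6·16 = 96 ≡ 1, so λ ≡ 4·16 ≡ 7.
  x = λ² - 9 - 9 = 49 - 18 ≡ 12; y = λ·(9 - 12) - 3 ≡ 14. → (12, 14)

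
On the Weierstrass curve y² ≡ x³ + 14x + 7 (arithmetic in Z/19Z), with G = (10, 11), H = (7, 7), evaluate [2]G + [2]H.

(0, 8)

First 2G:
Repeated addition: build up to 2G.
2G: tangent at (10, 11): λ = (3·10² + 14)/(2·11) ≡ 10/3. 3⁻¹ ≡ 13 (mod 19) since 3·13 = 39 ≡ 1, so λ ≡ 10·13 ≡ 16.
  x = λ² - 10 - 10 = 256 - 20 ≡ 8; y = λ·(10 - 8) - 11 ≡ 2. → (8, 2)
2G = (8, 2).
Next 2H:
Repeated addition: build up to 2H.
2H: tangent at (7, 7): λ = (3·7² + 14)/(2·7) ≡ 9/14. 14⁻¹ ≡ 15 (mod 19) since 14·15 = 210 ≡ 1, so λ ≡ 9·15 ≡ 2.
  x = λ² - 7 - 7 = 4 - 14 ≡ 9; y = λ·(7 - 9) - 7 ≡ 8. → (9, 8)
2H = (9, 8).
Finally 2G + 2H:
(8, 2) + (9, 8). λ = (8 - 2)/(9 - 8) ≡ 6/1 mod 19. 1⁻¹ ≡ 1 (mod 19), so λ ≡ 6.
  x = λ² - 8 - 9 = 36 - 17 ≡ 0; y = λ·(8 - 0) - 2 ≡ 8. → (0, 8)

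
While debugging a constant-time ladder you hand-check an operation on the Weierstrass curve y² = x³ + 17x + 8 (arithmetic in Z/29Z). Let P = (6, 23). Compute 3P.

Repeated addition: build up to 3P.
2P: tangent at (6, 23): λ = (3·6² + 17)/(2·23) ≡ 9/17. 17⁻¹ ≡ 12 (mod 29), so λ ≡ 9·12 ≡ 21.
  x = λ² - 6 - 6 = 441 - 12 ≡ 23; y = λ·(6 - 23) - 23 ≡ 26. → (23, 26)
3P: (23, 26) + (6, 23). λ = (23 - 26)/(6 - 23) ≡ 26/12 mod 29. 12⁻¹ ≡ 17 (mod 29), so λ ≡ 7.
  x = λ² - 23 - 6 = 49 - 29 ≡ 20; y = λ·(23 - 20) - 26 ≡ 24. → (20, 24)

(20, 24)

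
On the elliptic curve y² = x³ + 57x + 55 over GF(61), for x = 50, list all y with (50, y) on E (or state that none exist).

x³ + 57x + 55 = 127905 ≡ 49 (mod 61).
Square roots of 49 mod 61: 7 and 54 (since 7² = 49 ≡ 49).

7, 54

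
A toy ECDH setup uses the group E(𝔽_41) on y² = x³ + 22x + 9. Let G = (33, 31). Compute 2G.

tangent at (33, 31): λ = (3·33² + 22)/(2·31) ≡ 9/21. 21⁻¹ ≡ 2 (mod 41) since 21·2 = 42 ≡ 1, so λ ≡ 9·2 ≡ 18.
  x = λ² - 33 - 33 = 324 - 66 ≡ 12; y = λ·(33 - 12) - 31 ≡ 19. → (12, 19)

(12, 19)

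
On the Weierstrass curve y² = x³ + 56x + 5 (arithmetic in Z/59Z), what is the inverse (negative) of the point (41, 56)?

(41, 3)

-(41, 56) = (41, -56 mod 59) = (41, 3).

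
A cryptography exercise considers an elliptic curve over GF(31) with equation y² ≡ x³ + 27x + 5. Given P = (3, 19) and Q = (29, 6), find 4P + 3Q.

First 4P:
Double-and-add on 4 = (100)₂. Start with P = (3, 19) for the leading 1-bit.
double: tangent at (3, 19): λ = (3·3² + 27)/(2·19) ≡ 23/7. 7⁻¹ ≡ 9 (mod 31), so λ ≡ 23·9 ≡ 21.
  x = λ² - 3 - 3 = 441 - 6 ≡ 1; y = λ·(3 - 1) - 19 ≡ 23. → (1, 23)
double: tangent at (1, 23): λ = (3·1² + 27)/(2·23) ≡ 30/15. 15⁻¹ ≡ 29 (mod 31), so λ ≡ 30·29 ≡ 2.
  x = λ² - 1 - 1 = 4 - 2 ≡ 2; y = λ·(1 - 2) - 23 ≡ 6. → (2, 6)
4P = (2, 6).
Next 3Q:
Repeated addition: build up to 3Q.
2Q: tangent at (29, 6): λ = (3·29² + 27)/(2·6) ≡ 8/12. 12⁻¹ ≡ 13 (mod 31), so λ ≡ 8·13 ≡ 11.
  x = λ² - 29 - 29 = 121 - 58 ≡ 1; y = λ·(29 - 1) - 6 ≡ 23. → (1, 23)
3Q: (1, 23) + (29, 6). λ = (6 - 23)/(29 - 1) ≡ 14/28 mod 31. 28⁻¹ ≡ 10 (mod 31), so λ ≡ 16.
  x = λ² - 1 - 29 = 256 - 30 ≡ 9; y = λ·(1 - 9) - 23 ≡ 4. → (9, 4)
3Q = (9, 4).
Finally 4P + 3Q:
(2, 6) + (9, 4). λ = (4 - 6)/(9 - 2) ≡ 29/7 mod 31. 7⁻¹ ≡ 9 (mod 31), so λ ≡ 13.
  x = λ² - 2 - 9 = 169 - 11 ≡ 3; y = λ·(2 - 3) - 6 ≡ 12. → (3, 12)

(3, 12)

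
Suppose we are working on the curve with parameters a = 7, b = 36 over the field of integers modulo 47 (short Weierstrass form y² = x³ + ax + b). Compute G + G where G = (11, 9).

tangent at (11, 9): λ = (3·11² + 7)/(2·9) ≡ 41/18. 18⁻¹ ≡ 34 (mod 47), so λ ≡ 41·34 ≡ 31.
  x = λ² - 11 - 11 = 961 - 22 ≡ 46; y = λ·(11 - 46) - 9 ≡ 34. → (46, 34)

(46, 34)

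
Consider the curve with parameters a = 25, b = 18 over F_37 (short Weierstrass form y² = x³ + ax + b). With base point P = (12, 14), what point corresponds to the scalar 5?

(12, 14)

Repeated addition: build up to 5P.
2P: tangent at (12, 14): λ = (3·12² + 25)/(2·14) ≡ 13/28. 28⁻¹ ≡ 4 (mod 37), so λ ≡ 13·4 ≡ 15.
  x = λ² - 12 - 12 = 225 - 24 ≡ 16; y = λ·(12 - 16) - 14 ≡ 0. → (16, 0)
3P: (16, 0) + (12, 14). λ = (14 - 0)/(12 - 16) ≡ 14/33 mod 37. 33⁻¹ ≡ 9 (mod 37), so λ ≡ 15.
  x = λ² - 16 - 12 = 225 - 28 ≡ 12; y = λ·(16 - 12) - 0 ≡ 23. → (12, 23)
4P: (12, 23) + (12, 14): same x and y₁ ≡ -y₂, so the sum is O.
5P: O + (12, 14) = (12, 14) (identity).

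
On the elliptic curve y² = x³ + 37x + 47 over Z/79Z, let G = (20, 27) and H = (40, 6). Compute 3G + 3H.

(24, 12)

First 3G:
Repeated addition: build up to 3G.
2G: tangent at (20, 27): λ = (3·20² + 37)/(2·27) ≡ 52/54. 54⁻¹ ≡ 60 (mod 79), so λ ≡ 52·60 ≡ 39.
  x = λ² - 20 - 20 = 1521 - 40 ≡ 59; y = λ·(20 - 59) - 27 ≡ 32. → (59, 32)
3G: (59, 32) + (20, 27). λ = (27 - 32)/(20 - 59) ≡ 74/40 mod 79. 40⁻¹ ≡ 2 (mod 79) since 40·2 = 80 ≡ 1, so λ ≡ 69.
  x = λ² - 59 - 20 = 4761 - 79 ≡ 21; y = λ·(59 - 21) - 32 ≡ 62. → (21, 62)
3G = (21, 62).
Next 3H:
Repeated addition: build up to 3H.
2H: tangent at (40, 6): λ = (3·40² + 37)/(2·6) ≡ 18/12. 12⁻¹ ≡ 33 (mod 79), so λ ≡ 18·33 ≡ 41.
  x = λ² - 40 - 40 = 1681 - 80 ≡ 21; y = λ·(40 - 21) - 6 ≡ 62. → (21, 62)
3H: (21, 62) + (40, 6). λ = (6 - 62)/(40 - 21) ≡ 23/19 mod 79. 19⁻¹ ≡ 25 (mod 79) since 19·25 = 475 ≡ 1, so λ ≡ 22.
  x = λ² - 21 - 40 = 484 - 61 ≡ 28; y = λ·(21 - 28) - 62 ≡ 21. → (28, 21)
3H = (28, 21).
Finally 3G + 3H:
(21, 62) + (28, 21). λ = (21 - 62)/(28 - 21) ≡ 38/7 mod 79. 7⁻¹ ≡ 34 (mod 79), so λ ≡ 28.
  x = λ² - 21 - 28 = 784 - 49 ≡ 24; y = λ·(21 - 24) - 62 ≡ 12. → (24, 12)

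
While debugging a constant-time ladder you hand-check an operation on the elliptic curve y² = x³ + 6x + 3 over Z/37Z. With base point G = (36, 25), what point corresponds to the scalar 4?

(10, 8)

Double-and-add on 4 = (100)₂. Start with G = (36, 25) for the leading 1-bit.
double: tangent at (36, 25): λ = (3·36² + 6)/(2·25) ≡ 9/13. 13⁻¹ ≡ 20 (mod 37), so λ ≡ 9·20 ≡ 32.
  x = λ² - 36 - 36 = 1024 - 72 ≡ 27; y = λ·(36 - 27) - 25 ≡ 4. → (27, 4)
double: tangent at (27, 4): λ = (3·27² + 6)/(2·4) ≡ 10/8. 8⁻¹ ≡ 14 (mod 37), so λ ≡ 10·14 ≡ 29.
  x = λ² - 27 - 27 = 841 - 54 ≡ 10; y = λ·(27 - 10) - 4 ≡ 8. → (10, 8)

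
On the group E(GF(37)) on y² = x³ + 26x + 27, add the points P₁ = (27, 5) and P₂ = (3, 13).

(3, 24)

(27, 5) + (3, 13). λ = (13 - 5)/(3 - 27) ≡ 8/13 mod 37. 13⁻¹ ≡ 20 (mod 37), so λ ≡ 12.
  x = λ² - 27 - 3 = 144 - 30 ≡ 3; y = λ·(27 - 3) - 5 ≡ 24. → (3, 24)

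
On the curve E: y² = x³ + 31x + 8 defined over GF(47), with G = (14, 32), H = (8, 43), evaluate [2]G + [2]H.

(8, 43)

First 2G:
Repeated addition: build up to 2G.
2G: tangent at (14, 32): λ = (3·14² + 31)/(2·32) ≡ 8/17. 17⁻¹ ≡ 36 (mod 47), so λ ≡ 8·36 ≡ 6.
  x = λ² - 14 - 14 = 36 - 28 ≡ 8; y = λ·(14 - 8) - 32 ≡ 4. → (8, 4)
2G = (8, 4).
Next 2H:
Repeated addition: build up to 2H.
2H: tangent at (8, 43): λ = (3·8² + 31)/(2·43) ≡ 35/39. 39⁻¹ ≡ 41 (mod 47) since 39·41 = 1599 ≡ 1, so λ ≡ 35·41 ≡ 25.
  x = λ² - 8 - 8 = 625 - 16 ≡ 45; y = λ·(8 - 45) - 43 ≡ 19. → (45, 19)
2H = (45, 19).
Finally 2G + 2H:
(8, 4) + (45, 19). λ = (19 - 4)/(45 - 8) ≡ 15/37 mod 47. 37⁻¹ ≡ 14 (mod 47), so λ ≡ 22.
  x = λ² - 8 - 45 = 484 - 53 ≡ 8; y = λ·(8 - 8) - 4 ≡ 43. → (8, 43)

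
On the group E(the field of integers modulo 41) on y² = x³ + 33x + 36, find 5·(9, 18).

Write G = (9, 18).
Repeated addition: build up to 5G.
2G: tangent at (9, 18): λ = (3·9² + 33)/(2·18) ≡ 30/36. 36⁻¹ ≡ 8 (mod 41), so λ ≡ 30·8 ≡ 35.
  x = λ² - 9 - 9 = 1225 - 18 ≡ 18; y = λ·(9 - 18) - 18 ≡ 36. → (18, 36)
3G: (18, 36) + (9, 18). λ = (18 - 36)/(9 - 18) ≡ 23/32 mod 41. 32⁻¹ ≡ 9 (mod 41) since 32·9 = 288 ≡ 1, so λ ≡ 2.
  x = λ² - 18 - 9 = 4 - 27 ≡ 18; y = λ·(18 - 18) - 36 ≡ 5. → (18, 5)
4G: (18, 5) + (9, 18). λ = (18 - 5)/(9 - 18) ≡ 13/32 mod 41. 32⁻¹ ≡ 9 (mod 41) since 32·9 = 288 ≡ 1, so λ ≡ 35.
  x = λ² - 18 - 9 = 1225 - 27 ≡ 9; y = λ·(18 - 9) - 5 ≡ 23. → (9, 23)
5G: (9, 23) + (9, 18): same x and y₁ ≡ -y₂, so the sum is 𝒪.

O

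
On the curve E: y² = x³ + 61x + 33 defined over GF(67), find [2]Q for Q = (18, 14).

tangent at (18, 14): λ = (3·18² + 61)/(2·14) ≡ 28/28. 28⁻¹ ≡ 12 (mod 67), so λ ≡ 28·12 ≡ 1.
  x = λ² - 18 - 18 = 1 - 36 ≡ 32; y = λ·(18 - 32) - 14 ≡ 39. → (32, 39)

(32, 39)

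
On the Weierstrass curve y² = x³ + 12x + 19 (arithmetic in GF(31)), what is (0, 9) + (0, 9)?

tangent at (0, 9): λ = (3·0² + 12)/(2·9) ≡ 12/18. 18⁻¹ ≡ 19 (mod 31), so λ ≡ 12·19 ≡ 11.
  x = λ² - 0 - 0 = 121 - 0 ≡ 28; y = λ·(0 - 28) - 9 ≡ 24. → (28, 24)

(28, 24)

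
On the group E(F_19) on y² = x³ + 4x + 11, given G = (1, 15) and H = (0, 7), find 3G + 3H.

(10, 5)

First 3G:
Repeated addition: build up to 3G.
2G: tangent at (1, 15): λ = (3·1² + 4)/(2·15) ≡ 7/11. 11⁻¹ ≡ 7 (mod 19), so λ ≡ 7·7 ≡ 11.
  x = λ² - 1 - 1 = 121 - 2 ≡ 5; y = λ·(1 - 5) - 15 ≡ 17. → (5, 17)
3G: (5, 17) + (1, 15). λ = (15 - 17)/(1 - 5) ≡ 17/15 mod 19. 15⁻¹ ≡ 14 (mod 19), so λ ≡ 10.
  x = λ² - 5 - 1 = 100 - 6 ≡ 18; y = λ·(5 - 18) - 17 ≡ 5. → (18, 5)
3G = (18, 5).
Next 3H:
Repeated addition: build up to 3H.
2H: tangent at (0, 7): λ = (3·0² + 4)/(2·7) ≡ 4/14. 14⁻¹ ≡ 15 (mod 19), so λ ≡ 4·15 ≡ 3.
  x = λ² - 0 - 0 = 9 - 0 ≡ 9; y = λ·(0 - 9) - 7 ≡ 4. → (9, 4)
3H: (9, 4) + (0, 7). λ = (7 - 4)/(0 - 9) ≡ 3/10 mod 19. 10⁻¹ ≡ 2 (mod 19) since 10·2 = 20 ≡ 1, so λ ≡ 6.
  x = λ² - 9 - 0 = 36 - 9 ≡ 8; y = λ·(9 - 8) - 4 ≡ 2. → (8, 2)
3H = (8, 2).
Finally 3G + 3H:
(18, 5) + (8, 2). λ = (2 - 5)/(8 - 18) ≡ 16/9 mod 19. 9⁻¹ ≡ 17 (mod 19) since 9·17 = 153 ≡ 1, so λ ≡ 6.
  x = λ² - 18 - 8 = 36 - 26 ≡ 10; y = λ·(18 - 10) - 5 ≡ 5. → (10, 5)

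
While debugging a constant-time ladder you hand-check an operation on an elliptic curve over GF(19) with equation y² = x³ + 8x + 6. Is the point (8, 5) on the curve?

no

y² = 5² ≡ 6; x³ + 8x + 6 = 582 ≡ 12 (mod 19). 6 ≠ 12.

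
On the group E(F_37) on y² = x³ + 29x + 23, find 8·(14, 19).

Write P = (14, 19).
Repeated addition: build up to 8P.
2P: tangent at (14, 19): λ = (3·14² + 29)/(2·19) ≡ 25/1. 1⁻¹ ≡ 1 (mod 37) since 1·1 = 1 ≡ 1, so λ ≡ 25·1 ≡ 25.
  x = λ² - 14 - 14 = 625 - 28 ≡ 5; y = λ·(14 - 5) - 19 ≡ 21. → (5, 21)
3P: (5, 21) + (14, 19). λ = (19 - 21)/(14 - 5) ≡ 35/9 mod 37. 9⁻¹ ≡ 33 (mod 37), so λ ≡ 8.
  x = λ² - 5 - 14 = 64 - 19 ≡ 8; y = λ·(5 - 8) - 21 ≡ 29. → (8, 29)
4P: (8, 29) + (14, 19). λ = (19 - 29)/(14 - 8) ≡ 27/6 mod 37. 6⁻¹ ≡ 31 (mod 37), so λ ≡ 23.
  x = λ² - 8 - 14 = 529 - 22 ≡ 26; y = λ·(8 - 26) - 29 ≡ 1. → (26, 1)
5P: (26, 1) + (14, 19). λ = (19 - 1)/(14 - 26) ≡ 18/25 mod 37. 25⁻¹ ≡ 3 (mod 37) since 25·3 = 75 ≡ 1, so λ ≡ 17.
  x = λ² - 26 - 14 = 289 - 40 ≡ 27; y = λ·(26 - 27) - 1 ≡ 19. → (27, 19)
6P: (27, 19) + (14, 19). λ = (19 - 19)/(14 - 27) ≡ 0/24 mod 37. 24⁻¹ ≡ 17 (mod 37) since 24·17 = 408 ≡ 1, so λ ≡ 0.
  x = λ² - 27 - 14 = 0 - 41 ≡ 33; y = λ·(27 - 33) - 19 ≡ 18. → (33, 18)
7P: (33, 18) + (14, 19). λ = (19 - 18)/(14 - 33) ≡ 1/18 mod 37. 18⁻¹ ≡ 35 (mod 37), so λ ≡ 35.
  x = λ² - 33 - 14 = 1225 - 47 ≡ 31; y = λ·(33 - 31) - 18 ≡ 15. → (31, 15)
8P: (31, 15) + (14, 19). λ = (19 - 15)/(14 - 31) ≡ 4/20 mod 37. 20⁻¹ ≡ 13 (mod 37), so λ ≡ 15.
  x = λ² - 31 - 14 = 225 - 45 ≡ 32; y = λ·(31 - 32) - 15 ≡ 7. → (32, 7)

(32, 7)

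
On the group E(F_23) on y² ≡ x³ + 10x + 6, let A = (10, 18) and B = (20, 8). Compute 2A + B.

(8, 0)

First 2A:
Repeated addition: build up to 2A.
2A: tangent at (10, 18): λ = (3·10² + 10)/(2·18) ≡ 11/13. 13⁻¹ ≡ 16 (mod 23), so λ ≡ 11·16 ≡ 15.
  x = λ² - 10 - 10 = 225 - 20 ≡ 21; y = λ·(10 - 21) - 18 ≡ 1. → (21, 1)
2A = (21, 1).
Finally 2A + B:
(21, 1) + (20, 8). λ = (8 - 1)/(20 - 21) ≡ 7/22 mod 23. 22⁻¹ ≡ 22 (mod 23), so λ ≡ 16.
  x = λ² - 21 - 20 = 256 - 41 ≡ 8; y = λ·(21 - 8) - 1 ≡ 0. → (8, 0)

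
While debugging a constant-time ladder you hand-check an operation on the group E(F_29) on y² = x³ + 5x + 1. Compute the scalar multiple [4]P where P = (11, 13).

Repeated addition: build up to 4P.
2P: tangent at (11, 13): λ = (3·11² + 5)/(2·13) ≡ 20/26. 26⁻¹ ≡ 19 (mod 29), so λ ≡ 20·19 ≡ 3.
  x = λ² - 11 - 11 = 9 - 22 ≡ 16; y = λ·(11 - 16) - 13 ≡ 1. → (16, 1)
3P: (16, 1) + (11, 13). λ = (13 - 1)/(11 - 16) ≡ 12/24 mod 29. 24⁻¹ ≡ 23 (mod 29), so λ ≡ 15.
  x = λ² - 16 - 11 = 225 - 27 ≡ 24; y = λ·(16 - 24) - 1 ≡ 24. → (24, 24)
4P: (24, 24) + (11, 13). λ = (13 - 24)/(11 - 24) ≡ 18/16 mod 29. 16⁻¹ ≡ 20 (mod 29) since 16·20 = 320 ≡ 1, so λ ≡ 12.
  x = λ² - 24 - 11 = 144 - 35 ≡ 22; y = λ·(24 - 22) - 24 ≡ 0. → (22, 0)

(22, 0)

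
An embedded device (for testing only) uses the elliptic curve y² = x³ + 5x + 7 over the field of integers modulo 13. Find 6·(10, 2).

(5, 1)

Write G = (10, 2).
Double-and-add on 6 = (110)₂. Start with G = (10, 2) for the leading 1-bit.
double: tangent at (10, 2): λ = (3·10² + 5)/(2·2) ≡ 6/4. 4⁻¹ ≡ 10 (mod 13) since 4·10 = 40 ≡ 1, so λ ≡ 6·10 ≡ 8.
  x = λ² - 10 - 10 = 64 - 20 ≡ 5; y = λ·(10 - 5) - 2 ≡ 12. → (5, 12)
add G: (5, 12) + (10, 2). λ = (2 - 12)/(10 - 5) ≡ 3/5 mod 13. 5⁻¹ ≡ 8 (mod 13), so λ ≡ 11.
  x = λ² - 5 - 10 = 121 - 15 ≡ 2; y = λ·(5 - 2) - 12 ≡ 8. → (2, 8)
double: tangent at (2, 8): λ = (3·2² + 5)/(2·8) ≡ 4/3. 3⁻¹ ≡ 9 (mod 13), so λ ≡ 4·9 ≡ 10.
  x = λ² - 2 - 2 = 100 - 4 ≡ 5; y = λ·(2 - 5) - 8 ≡ 1. → (5, 1)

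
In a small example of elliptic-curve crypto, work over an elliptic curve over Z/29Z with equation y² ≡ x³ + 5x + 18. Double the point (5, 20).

(23, 2)

tangent at (5, 20): λ = (3·5² + 5)/(2·20) ≡ 22/11. 11⁻¹ ≡ 8 (mod 29), so λ ≡ 22·8 ≡ 2.
  x = λ² - 5 - 5 = 4 - 10 ≡ 23; y = λ·(5 - 23) - 20 ≡ 2. → (23, 2)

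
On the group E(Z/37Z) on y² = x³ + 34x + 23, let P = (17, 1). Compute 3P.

(11, 10)

Repeated addition: build up to 3P.
2P: tangent at (17, 1): λ = (3·17² + 34)/(2·1) ≡ 13/2. 2⁻¹ ≡ 19 (mod 37) since 2·19 = 38 ≡ 1, so λ ≡ 13·19 ≡ 25.
  x = λ² - 17 - 17 = 625 - 34 ≡ 36; y = λ·(17 - 36) - 1 ≡ 5. → (36, 5)
3P: (36, 5) + (17, 1). λ = (1 - 5)/(17 - 36) ≡ 33/18 mod 37. 18⁻¹ ≡ 35 (mod 37), so λ ≡ 8.
  x = λ² - 36 - 17 = 64 - 53 ≡ 11; y = λ·(36 - 11) - 5 ≡ 10. → (11, 10)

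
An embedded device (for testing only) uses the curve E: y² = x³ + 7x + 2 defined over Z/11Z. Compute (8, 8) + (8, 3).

O

The two points share x = 8 and their y-coordinates satisfy 8 + 3 ≡ 0 (mod 11), so they are inverses. Their sum is O.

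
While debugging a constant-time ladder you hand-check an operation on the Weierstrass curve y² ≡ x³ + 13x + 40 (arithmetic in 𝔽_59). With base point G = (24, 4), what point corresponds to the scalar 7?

Repeated addition: build up to 7G.
2G: tangent at (24, 4): λ = (3·24² + 13)/(2·4) ≡ 30/8. 8⁻¹ ≡ 37 (mod 59), so λ ≡ 30·37 ≡ 48.
  x = λ² - 24 - 24 = 2304 - 48 ≡ 14; y = λ·(24 - 14) - 4 ≡ 4. → (14, 4)
3G: (14, 4) + (24, 4). λ = (4 - 4)/(24 - 14) ≡ 0/10 mod 59. 10⁻¹ ≡ 6 (mod 59) since 10·6 = 60 ≡ 1, so λ ≡ 0.
  x = λ² - 14 - 24 = 0 - 38 ≡ 21; y = λ·(14 - 21) - 4 ≡ 55. → (21, 55)
4G: (21, 55) + (24, 4). λ = (4 - 55)/(24 - 21) ≡ 8/3 mod 59. 3⁻¹ ≡ 20 (mod 59), so λ ≡ 42.
  x = λ² - 21 - 24 = 1764 - 45 ≡ 8; y = λ·(21 - 8) - 55 ≡ 19. → (8, 19)
5G: (8, 19) + (24, 4). λ = (4 - 19)/(24 - 8) ≡ 44/16 mod 59. 16⁻¹ ≡ 48 (mod 59), so λ ≡ 47.
  x = λ² - 8 - 24 = 2209 - 32 ≡ 53; y = λ·(8 - 53) - 19 ≡ 49. → (53, 49)
6G: (53, 49) + (24, 4). λ = (4 - 49)/(24 - 53) ≡ 14/30 mod 59. 30⁻¹ ≡ 2 (mod 59), so λ ≡ 28.
  x = λ² - 53 - 24 = 784 - 77 ≡ 58; y = λ·(53 - 58) - 49 ≡ 47. → (58, 47)
7G: (58, 47) + (24, 4). λ = (4 - 47)/(24 - 58) ≡ 16/25 mod 59. 25⁻¹ ≡ 26 (mod 59) since 25·26 = 650 ≡ 1, so λ ≡ 3.
  x = λ² - 58 - 24 = 9 - 82 ≡ 45; y = λ·(58 - 45) - 47 ≡ 51. → (45, 51)

(45, 51)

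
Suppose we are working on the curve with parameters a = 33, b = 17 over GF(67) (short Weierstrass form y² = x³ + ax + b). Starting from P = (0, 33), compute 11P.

(49, 31)

Repeated addition: build up to 11P.
2P: tangent at (0, 33): λ = (3·0² + 33)/(2·33) ≡ 33/66. 66⁻¹ ≡ 66 (mod 67), so λ ≡ 33·66 ≡ 34.
  x = λ² - 0 - 0 = 1156 - 0 ≡ 17; y = λ·(0 - 17) - 33 ≡ 59. → (17, 59)
3P: (17, 59) + (0, 33). λ = (33 - 59)/(0 - 17) ≡ 41/50 mod 67. 50⁻¹ ≡ 63 (mod 67), so λ ≡ 37.
  x = λ² - 17 - 0 = 1369 - 17 ≡ 12; y = λ·(17 - 12) - 59 ≡ 59. → (12, 59)
4P: (12, 59) + (0, 33). λ = (33 - 59)/(0 - 12) ≡ 41/55 mod 67. 55⁻¹ ≡ 39 (mod 67) since 55·39 = 2145 ≡ 1, so λ ≡ 58.
  x = λ² - 12 - 0 = 3364 - 12 ≡ 2; y = λ·(12 - 2) - 59 ≡ 52. → (2, 52)
5P: (2, 52) + (0, 33). λ = (33 - 52)/(0 - 2) ≡ 48/65 mod 67. 65⁻¹ ≡ 33 (mod 67) since 65·33 = 2145 ≡ 1, so λ ≡ 43.
  x = λ² - 2 - 0 = 1849 - 2 ≡ 38; y = λ·(2 - 38) - 52 ≡ 8. → (38, 8)
6P: (38, 8) + (0, 33). λ = (33 - 8)/(0 - 38) ≡ 25/29 mod 67. 29⁻¹ ≡ 37 (mod 67) since 29·37 = 1073 ≡ 1, so λ ≡ 54.
  x = λ² - 38 - 0 = 2916 - 38 ≡ 64; y = λ·(38 - 64) - 8 ≡ 62. → (64, 62)
7P: (64, 62) + (0, 33). λ = (33 - 62)/(0 - 64) ≡ 38/3 mod 67. 3⁻¹ ≡ 45 (mod 67) since 3·45 = 135 ≡ 1, so λ ≡ 35.
  x = λ² - 64 - 0 = 1225 - 64 ≡ 22; y = λ·(64 - 22) - 62 ≡ 1. → (22, 1)
8P: (22, 1) + (0, 33). λ = (33 - 1)/(0 - 22) ≡ 32/45 mod 67. 45⁻¹ ≡ 3 (mod 67), so λ ≡ 29.
  x = λ² - 22 - 0 = 841 - 22 ≡ 15; y = λ·(22 - 15) - 1 ≡ 1. → (15, 1)
9P: (15, 1) + (0, 33). λ = (33 - 1)/(0 - 15) ≡ 32/52 mod 67. 52⁻¹ ≡ 58 (mod 67) since 52·58 = 3016 ≡ 1, so λ ≡ 47.
  x = λ² - 15 - 0 = 2209 - 15 ≡ 50; y = λ·(15 - 50) - 1 ≡ 29. → (50, 29)
10P: (50, 29) + (0, 33). λ = (33 - 29)/(0 - 50) ≡ 4/17 mod 67. 17⁻¹ ≡ 4 (mod 67), so λ ≡ 16.
  x = λ² - 50 - 0 = 256 - 50 ≡ 5; y = λ·(50 - 5) - 29 ≡ 21. → (5, 21)
11P: (5, 21) + (0, 33). λ = (33 - 21)/(0 - 5) ≡ 12/62 mod 67. 62⁻¹ ≡ 40 (mod 67), so λ ≡ 11.
  x = λ² - 5 - 0 = 121 - 5 ≡ 49; y = λ·(5 - 49) - 21 ≡ 31. → (49, 31)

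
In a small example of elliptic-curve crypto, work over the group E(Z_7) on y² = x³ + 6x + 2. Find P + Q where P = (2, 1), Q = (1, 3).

(1, 4)

(2, 1) + (1, 3). λ = (3 - 1)/(1 - 2) ≡ 2/6 mod 7. 6⁻¹ ≡ 6 (mod 7) since 6·6 = 36 ≡ 1, so λ ≡ 5.
  x = λ² - 2 - 1 = 25 - 3 ≡ 1; y = λ·(2 - 1) - 1 ≡ 4. → (1, 4)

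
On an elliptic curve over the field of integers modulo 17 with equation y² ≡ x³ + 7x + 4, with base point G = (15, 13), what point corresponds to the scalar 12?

(15, 4)

Repeated addition: build up to 12G.
2G: tangent at (15, 13): λ = (3·15² + 7)/(2·13) ≡ 2/9. 9⁻¹ ≡ 2 (mod 17) since 9·2 = 18 ≡ 1, so λ ≡ 2·2 ≡ 4.
  x = λ² - 15 - 15 = 16 - 30 ≡ 3; y = λ·(15 - 3) - 13 ≡ 1. → (3, 1)
3G: (3, 1) + (15, 13). λ = (13 - 1)/(15 - 3) ≡ 12/12 mod 17. 12⁻¹ ≡ 10 (mod 17) since 12·10 = 120 ≡ 1, so λ ≡ 1.
  x = λ² - 3 - 15 = 1 - 18 ≡ 0; y = λ·(3 - 0) - 1 ≡ 2. → (0, 2)
4G: (0, 2) + (15, 13). λ = (13 - 2)/(15 - 0) ≡ 11/15 mod 17. 15⁻¹ ≡ 8 (mod 17), so λ ≡ 3.
  x = λ² - 0 - 15 = 9 - 15 ≡ 11; y = λ·(0 - 11) - 2 ≡ 16. → (11, 16)
5G: (11, 16) + (15, 13). λ = (13 - 16)/(15 - 11) ≡ 14/4 mod 17. 4⁻¹ ≡ 13 (mod 17), so λ ≡ 12.
  x = λ² - 11 - 15 = 144 - 26 ≡ 16; y = λ·(11 - 16) - 16 ≡ 9. → (16, 9)
6G: (16, 9) + (15, 13). λ = (13 - 9)/(15 - 16) ≡ 4/16 mod 17. 16⁻¹ ≡ 16 (mod 17), so λ ≡ 13.
  x = λ² - 16 - 15 = 169 - 31 ≡ 2; y = λ·(16 - 2) - 9 ≡ 3. → (2, 3)
7G: (2, 3) + (15, 13). λ = (13 - 3)/(15 - 2) ≡ 10/13 mod 17. 13⁻¹ ≡ 4 (mod 17) since 13·4 = 52 ≡ 1, so λ ≡ 6.
  x = λ² - 2 - 15 = 36 - 17 ≡ 2; y = λ·(2 - 2) - 3 ≡ 14. → (2, 14)
8G: (2, 14) + (15, 13). λ = (13 - 14)/(15 - 2) ≡ 16/13 mod 17. 13⁻¹ ≡ 4 (mod 17), so λ ≡ 13.
  x = λ² - 2 - 15 = 169 - 17 ≡ 16; y = λ·(2 - 16) - 14 ≡ 8. → (16, 8)
9G: (16, 8) + (15, 13). λ = (13 - 8)/(15 - 16) ≡ 5/16 mod 17. 16⁻¹ ≡ 16 (mod 17), so λ ≡ 12.
  x = λ² - 16 - 15 = 144 - 31 ≡ 11; y = λ·(16 - 11) - 8 ≡ 1. → (11, 1)
10G: (11, 1) + (15, 13). λ = (13 - 1)/(15 - 11) ≡ 12/4 mod 17. 4⁻¹ ≡ 13 (mod 17) since 4·13 = 52 ≡ 1, so λ ≡ 3.
  x = λ² - 11 - 15 = 9 - 26 ≡ 0; y = λ·(11 - 0) - 1 ≡ 15. → (0, 15)
11G: (0, 15) + (15, 13). λ = (13 - 15)/(15 - 0) ≡ 15/15 mod 17. 15⁻¹ ≡ 8 (mod 17), so λ ≡ 1.
  x = λ² - 0 - 15 = 1 - 15 ≡ 3; y = λ·(0 - 3) - 15 ≡ 16. → (3, 16)
12G: (3, 16) + (15, 13). λ = (13 - 16)/(15 - 3) ≡ 14/12 mod 17. 12⁻¹ ≡ 10 (mod 17) since 12·10 = 120 ≡ 1, so λ ≡ 4.
  x = λ² - 3 - 15 = 16 - 18 ≡ 15; y = λ·(3 - 15) - 16 ≡ 4. → (15, 4)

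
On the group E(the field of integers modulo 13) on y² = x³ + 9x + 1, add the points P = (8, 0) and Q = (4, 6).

(0, 1)

(8, 0) + (4, 6). λ = (6 - 0)/(4 - 8) ≡ 6/9 mod 13. 9⁻¹ ≡ 3 (mod 13), so λ ≡ 5.
  x = λ² - 8 - 4 = 25 - 12 ≡ 0; y = λ·(8 - 0) - 0 ≡ 1. → (0, 1)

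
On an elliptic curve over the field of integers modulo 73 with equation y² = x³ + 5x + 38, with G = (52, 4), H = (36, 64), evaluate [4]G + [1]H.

First 4G:
Repeated addition: build up to 4G.
2G: tangent at (52, 4): λ = (3·52² + 5)/(2·4) ≡ 14/8. 8⁻¹ ≡ 64 (mod 73), so λ ≡ 14·64 ≡ 20.
  x = λ² - 52 - 52 = 400 - 104 ≡ 4; y = λ·(52 - 4) - 4 ≡ 7. → (4, 7)
3G: (4, 7) + (52, 4). λ = (4 - 7)/(52 - 4) ≡ 70/48 mod 73. 48⁻¹ ≡ 35 (mod 73) since 48·35 = 1680 ≡ 1, so λ ≡ 41.
  x = λ² - 4 - 52 = 1681 - 56 ≡ 19; y = λ·(4 - 19) - 7 ≡ 35. → (19, 35)
4G: (19, 35) + (52, 4). λ = (4 - 35)/(52 - 19) ≡ 42/33 mod 73. 33⁻¹ ≡ 31 (mod 73), so λ ≡ 61.
  x = λ² - 19 - 52 = 3721 - 71 ≡ 0; y = λ·(19 - 0) - 35 ≡ 29. → (0, 29)
4G = (0, 29).
Finally 4G + H:
(0, 29) + (36, 64). λ = (64 - 29)/(36 - 0) ≡ 35/36 mod 73. 36⁻¹ ≡ 71 (mod 73) since 36·71 = 2556 ≡ 1, so λ ≡ 3.
  x = λ² - 0 - 36 = 9 - 36 ≡ 46; y = λ·(0 - 46) - 29 ≡ 52. → (46, 52)

(46, 52)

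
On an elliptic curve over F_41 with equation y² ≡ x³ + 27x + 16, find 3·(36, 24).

(28, 25)

Write Q = (36, 24).
Repeated addition: build up to 3Q.
2Q: tangent at (36, 24): λ = (3·36² + 27)/(2·24) ≡ 20/7. 7⁻¹ ≡ 6 (mod 41) since 7·6 = 42 ≡ 1, so λ ≡ 20·6 ≡ 38.
  x = λ² - 36 - 36 = 1444 - 72 ≡ 19; y = λ·(36 - 19) - 24 ≡ 7. → (19, 7)
3Q: (19, 7) + (36, 24). λ = (24 - 7)/(36 - 19) ≡ 17/17 mod 41. 17⁻¹ ≡ 29 (mod 41), so λ ≡ 1.
  x = λ² - 19 - 36 = 1 - 55 ≡ 28; y = λ·(19 - 28) - 7 ≡ 25. → (28, 25)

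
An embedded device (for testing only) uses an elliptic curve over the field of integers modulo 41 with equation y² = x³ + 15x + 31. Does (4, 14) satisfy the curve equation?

yes

y² = 14² ≡ 32; x³ + 15x + 31 = 155 ≡ 32 (mod 41). 32 = 32.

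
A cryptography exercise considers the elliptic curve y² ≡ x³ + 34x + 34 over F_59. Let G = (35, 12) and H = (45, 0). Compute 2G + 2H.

First 2G:
Repeated addition: build up to 2G.
2G: tangent at (35, 12): λ = (3·35² + 34)/(2·12) ≡ 51/24. 24⁻¹ ≡ 32 (mod 59) since 24·32 = 768 ≡ 1, so λ ≡ 51·32 ≡ 39.
  x = λ² - 35 - 35 = 1521 - 70 ≡ 35; y = λ·(35 - 35) - 12 ≡ 47. → (35, 47)
2G = (35, 47).
Next 2H:
Repeated addition: build up to 2H.
2H: (45, 0) + (45, 0): same x and y₁ ≡ -y₂, so the sum is ∞.
2H = ∞.
Finally 2G + 2H:
(35, 47) + ∞ = (35, 47) (identity).

(35, 47)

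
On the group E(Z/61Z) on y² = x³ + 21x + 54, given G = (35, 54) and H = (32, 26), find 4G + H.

(21, 39)

First 4G:
Double-and-add on 4 = (100)₂. Start with G = (35, 54) for the leading 1-bit.
double: tangent at (35, 54): λ = (3·35² + 21)/(2·54) ≡ 36/47. 47⁻¹ ≡ 13 (mod 61), so λ ≡ 36·13 ≡ 41.
  x = λ² - 35 - 35 = 1681 - 70 ≡ 25; y = λ·(35 - 25) - 54 ≡ 51. → (25, 51)
double: tangent at (25, 51): λ = (3·25² + 21)/(2·51) ≡ 5/41. 41⁻¹ ≡ 3 (mod 61), so λ ≡ 5·3 ≡ 15.
  x = λ² - 25 - 25 = 225 - 50 ≡ 53; y = λ·(25 - 53) - 51 ≡ 17. → (53, 17)
4G = (53, 17).
Finally 4G + H:
(53, 17) + (32, 26). λ = (26 - 17)/(32 - 53) ≡ 9/40 mod 61. 40⁻¹ ≡ 29 (mod 61) since 40·29 = 1160 ≡ 1, so λ ≡ 17.
  x = λ² - 53 - 32 = 289 - 85 ≡ 21; y = λ·(53 - 21) - 17 ≡ 39. → (21, 39)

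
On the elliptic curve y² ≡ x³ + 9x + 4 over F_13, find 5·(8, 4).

(0, 11)

Write P = (8, 4).
Double-and-add on 5 = (101)₂. Start with P = (8, 4) for the leading 1-bit.
double: tangent at (8, 4): λ = (3·8² + 9)/(2·4) ≡ 6/8. 8⁻¹ ≡ 5 (mod 13) since 8·5 = 40 ≡ 1, so λ ≡ 6·5 ≡ 4.
  x = λ² - 8 - 8 = 16 - 16 ≡ 0; y = λ·(8 - 0) - 4 ≡ 2. → (0, 2)
double: tangent at (0, 2): λ = (3·0² + 9)/(2·2) ≡ 9/4. 4⁻¹ ≡ 10 (mod 13), so λ ≡ 9·10 ≡ 12.
  x = λ² - 0 - 0 = 144 - 0 ≡ 1; y = λ·(0 - 1) - 2 ≡ 12. → (1, 12)
add P: (1, 12) + (8, 4). λ = (4 - 12)/(8 - 1) ≡ 5/7 mod 13. 7⁻¹ ≡ 2 (mod 13), so λ ≡ 10.
  x = λ² - 1 - 8 = 100 - 9 ≡ 0; y = λ·(1 - 0) - 12 ≡ 11. → (0, 11)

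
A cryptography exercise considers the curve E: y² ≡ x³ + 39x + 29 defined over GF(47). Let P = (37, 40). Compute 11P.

(21, 2)

Double-and-add on 11 = (1011)₂. Start with P = (37, 40) for the leading 1-bit.
double: tangent at (37, 40): λ = (3·37² + 39)/(2·40) ≡ 10/33. 33⁻¹ ≡ 10 (mod 47), so λ ≡ 10·10 ≡ 6.
  x = λ² - 37 - 37 = 36 - 74 ≡ 9; y = λ·(37 - 9) - 40 ≡ 34. → (9, 34)
double: tangent at (9, 34): λ = (3·9² + 39)/(2·34) ≡ 0/21. 21⁻¹ ≡ 9 (mod 47), so λ ≡ 0·9 ≡ 0.
  x = λ² - 9 - 9 = 0 - 18 ≡ 29; y = λ·(9 - 29) - 34 ≡ 13. → (29, 13)
add P: (29, 13) + (37, 40). λ = (40 - 13)/(37 - 29) ≡ 27/8 mod 47. 8⁻¹ ≡ 6 (mod 47) since 8·6 = 48 ≡ 1, so λ ≡ 21.
  x = λ² - 29 - 37 = 441 - 66 ≡ 46; y = λ·(29 - 46) - 13 ≡ 6. → (46, 6)
double: tangent at (46, 6): λ = (3·46² + 39)/(2·6) ≡ 42/12. 12⁻¹ ≡ 4 (mod 47), so λ ≡ 42·4 ≡ 27.
  x = λ² - 46 - 46 = 729 - 92 ≡ 26; y = λ·(46 - 26) - 6 ≡ 17. → (26, 17)
add P: (26, 17) + (37, 40). λ = (40 - 17)/(37 - 26) ≡ 23/11 mod 47. 11⁻¹ ≡ 30 (mod 47) since 11·30 = 330 ≡ 1, so λ ≡ 32.
  x = λ² - 26 - 37 = 1024 - 63 ≡ 21; y = λ·(26 - 21) - 17 ≡ 2. → (21, 2)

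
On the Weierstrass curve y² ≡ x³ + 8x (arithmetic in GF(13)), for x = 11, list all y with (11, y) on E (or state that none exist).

x³ + 8x + 0 = 1419 ≡ 2 (mod 13).
2 is a non-residue mod 13; no y exists.

none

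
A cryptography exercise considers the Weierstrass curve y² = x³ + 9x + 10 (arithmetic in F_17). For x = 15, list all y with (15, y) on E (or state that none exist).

1, 16

x³ + 9x + 10 = 3520 ≡ 1 (mod 17).
Square roots of 1 mod 17: 1 and 16 (since 1² = 1 ≡ 1).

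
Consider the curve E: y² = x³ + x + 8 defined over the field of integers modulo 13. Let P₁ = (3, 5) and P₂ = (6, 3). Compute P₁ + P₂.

(3, 5) + (6, 3). λ = (3 - 5)/(6 - 3) ≡ 11/3 mod 13. 3⁻¹ ≡ 9 (mod 13) since 3·9 = 27 ≡ 1, so λ ≡ 8.
  x = λ² - 3 - 6 = 64 - 9 ≡ 3; y = λ·(3 - 3) - 5 ≡ 8. → (3, 8)

(3, 8)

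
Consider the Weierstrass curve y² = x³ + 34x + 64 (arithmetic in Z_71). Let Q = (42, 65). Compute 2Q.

tangent at (42, 65): λ = (3·42² + 34)/(2·65) ≡ 1/59. 59⁻¹ ≡ 65 (mod 71), so λ ≡ 1·65 ≡ 65.
  x = λ² - 42 - 42 = 4225 - 84 ≡ 23; y = λ·(42 - 23) - 65 ≡ 34. → (23, 34)

(23, 34)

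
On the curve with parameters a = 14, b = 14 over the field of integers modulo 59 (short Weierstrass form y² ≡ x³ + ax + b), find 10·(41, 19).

Write P = (41, 19).
Double-and-add on 10 = (1010)₂. Start with P = (41, 19) for the leading 1-bit.
double: tangent at (41, 19): λ = (3·41² + 14)/(2·19) ≡ 42/38. 38⁻¹ ≡ 14 (mod 59), so λ ≡ 42·14 ≡ 57.
  x = λ² - 41 - 41 = 3249 - 82 ≡ 40; y = λ·(41 - 40) - 19 ≡ 38. → (40, 38)
double: tangent at (40, 38): λ = (3·40² + 14)/(2·38) ≡ 35/17. 17⁻¹ ≡ 7 (mod 59), so λ ≡ 35·7 ≡ 9.
  x = λ² - 40 - 40 = 81 - 80 ≡ 1; y = λ·(40 - 1) - 38 ≡ 18. → (1, 18)
add P: (1, 18) + (41, 19). λ = (19 - 18)/(41 - 1) ≡ 1/40 mod 59. 40⁻¹ ≡ 31 (mod 59) since 40·31 = 1240 ≡ 1, so λ ≡ 31.
  x = λ² - 1 - 41 = 961 - 42 ≡ 34; y = λ·(1 - 34) - 18 ≡ 21. → (34, 21)
double: tangent at (34, 21): λ = (3·34² + 14)/(2·21) ≡ 1/42. 42⁻¹ ≡ 52 (mod 59), so λ ≡ 1·52 ≡ 52.
  x = λ² - 34 - 34 = 2704 - 68 ≡ 40; y = λ·(34 - 40) - 21 ≡ 21. → (40, 21)

(40, 21)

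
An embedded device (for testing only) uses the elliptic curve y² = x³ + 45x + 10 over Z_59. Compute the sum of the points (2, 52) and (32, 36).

(46, 58)

(2, 52) + (32, 36). λ = (36 - 52)/(32 - 2) ≡ 43/30 mod 59. 30⁻¹ ≡ 2 (mod 59) since 30·2 = 60 ≡ 1, so λ ≡ 27.
  x = λ² - 2 - 32 = 729 - 34 ≡ 46; y = λ·(2 - 46) - 52 ≡ 58. → (46, 58)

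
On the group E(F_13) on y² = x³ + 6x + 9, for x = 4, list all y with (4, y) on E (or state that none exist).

x³ + 6x + 9 = 97 ≡ 6 (mod 13).
6 is a non-residue mod 13; no y exists.

none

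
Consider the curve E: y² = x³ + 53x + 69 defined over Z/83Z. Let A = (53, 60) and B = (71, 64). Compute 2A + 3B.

(28, 79)

First 2A:
Repeated addition: build up to 2A.
2A: tangent at (53, 60): λ = (3·53² + 53)/(2·60) ≡ 14/37. 37⁻¹ ≡ 9 (mod 83) since 37·9 = 333 ≡ 1, so λ ≡ 14·9 ≡ 43.
  x = λ² - 53 - 53 = 1849 - 106 ≡ 0; y = λ·(53 - 0) - 60 ≡ 61. → (0, 61)
2A = (0, 61).
Next 3B:
Repeated addition: build up to 3B.
2B: tangent at (71, 64): λ = (3·71² + 53)/(2·64) ≡ 70/45. 45⁻¹ ≡ 24 (mod 83) since 45·24 = 1080 ≡ 1, so λ ≡ 70·24 ≡ 20.
  x = λ² - 71 - 71 = 400 - 142 ≡ 9; y = λ·(71 - 9) - 64 ≡ 14. → (9, 14)
3B: (9, 14) + (71, 64). λ = (64 - 14)/(71 - 9) ≡ 50/62 mod 83. 62⁻¹ ≡ 79 (mod 83) since 62·79 = 4898 ≡ 1, so λ ≡ 49.
  x = λ² - 9 - 71 = 2401 - 80 ≡ 80; y = λ·(9 - 80) - 14 ≡ 76. → (80, 76)
3B = (80, 76).
Finally 2A + 3B:
(0, 61) + (80, 76). λ = (76 - 61)/(80 - 0) ≡ 15/80 mod 83. 80⁻¹ ≡ 55 (mod 83), so λ ≡ 78.
  x = λ² - 0 - 80 = 6084 - 80 ≡ 28; y = λ·(0 - 28) - 61 ≡ 79. → (28, 79)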